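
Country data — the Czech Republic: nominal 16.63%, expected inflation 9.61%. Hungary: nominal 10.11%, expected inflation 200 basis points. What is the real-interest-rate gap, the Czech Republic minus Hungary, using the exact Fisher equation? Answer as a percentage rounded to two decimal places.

-1.55%

The Czech Republic: (1 + 0.1663)/(1 + 0.0961) − 1 = 6.4045%
Hungary: (1 + 0.1011)/(1 + 0.0200) − 1 = 7.9510%
Differential = 6.4045% − 7.9510% = -1.5465% → -1.55%.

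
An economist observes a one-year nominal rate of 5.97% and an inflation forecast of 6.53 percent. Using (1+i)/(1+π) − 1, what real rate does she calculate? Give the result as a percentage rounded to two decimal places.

-0.53%

By the Fisher identity, 1 + r = (1 + i)/(1 + π).
1 + r = 1.05970 / 1.06530 = 0.994743
r = 0.994743 − 1 = -0.5257%, i.e. -0.53%.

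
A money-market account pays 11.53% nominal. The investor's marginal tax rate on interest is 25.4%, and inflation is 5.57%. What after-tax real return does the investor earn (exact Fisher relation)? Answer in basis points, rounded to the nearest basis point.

287 basis points

After-tax nominal return = 11.53% × (1 − 0.254) = 8.60138%.
1 + r = 1.0860138 / 1.05570 = 1.028714
After-tax real rate = 1.028714 − 1 → 287 basis points.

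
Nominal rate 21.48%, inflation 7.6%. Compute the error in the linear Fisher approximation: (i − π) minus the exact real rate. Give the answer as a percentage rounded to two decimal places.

Approximate: r ≈ 21.480% − 7.600% = 13.8800%
Exact: (1 + 0.2148)/(1 + 0.0760) − 1 = 12.8996%
Error = 13.8800% − 12.8996% = 0.9804% → 0.98%.

0.98%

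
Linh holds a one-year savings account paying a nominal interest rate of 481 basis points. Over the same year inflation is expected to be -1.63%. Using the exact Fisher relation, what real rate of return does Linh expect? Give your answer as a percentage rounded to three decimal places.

6.547%

By the Fisher relation, 1 + r = (1 + i)/(1 + π).
1 + r = 1.04810 / 0.98370 = 1.065467
r = 1.065467 − 1 = 6.5467%, i.e. 6.547%.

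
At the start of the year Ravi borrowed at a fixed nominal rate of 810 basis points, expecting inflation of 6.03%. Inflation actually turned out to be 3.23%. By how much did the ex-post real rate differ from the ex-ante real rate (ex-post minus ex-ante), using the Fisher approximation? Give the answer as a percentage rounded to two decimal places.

2.80%

Ex-ante: 8.1% − 6.03% = 2.070%
Ex-post: 8.1% − 3.23% = 4.870%
Difference (ex-post − ex-ante) = 2.8000% → 2.80%.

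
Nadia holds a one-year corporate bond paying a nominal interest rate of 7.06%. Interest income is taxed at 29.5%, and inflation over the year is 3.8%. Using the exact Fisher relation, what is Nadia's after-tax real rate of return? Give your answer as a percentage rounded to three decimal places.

1.134%

After-tax nominal return = 7.06% × (1 − 0.295) = 4.9773%.
1 + r = 1.049773 / 1.03800 = 1.011342
After-tax real rate = 1.011342 − 1 → 1.134%.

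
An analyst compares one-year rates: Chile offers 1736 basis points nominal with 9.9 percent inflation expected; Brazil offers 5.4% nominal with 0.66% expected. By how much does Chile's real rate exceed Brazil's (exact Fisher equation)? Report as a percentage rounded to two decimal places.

2.08%

Chile: (1 + 0.1736)/(1 + 0.0990) − 1 = 6.7880%
Brazil: (1 + 0.0540)/(1 + 0.0066) − 1 = 4.7089%
Differential = 6.7880% − 4.7089% = 2.0791% → 2.08%.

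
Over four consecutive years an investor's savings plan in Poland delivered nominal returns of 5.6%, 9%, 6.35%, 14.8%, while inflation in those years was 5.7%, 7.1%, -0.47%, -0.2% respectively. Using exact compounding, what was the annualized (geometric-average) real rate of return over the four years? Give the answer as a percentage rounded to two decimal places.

5.73%

Nominal growth factor = 1.0560 × 1.0900 × 1.0635 × 1.1480 = 1.40530243
Price-level growth factor = 1.0570 × 1.0710 × 0.9953 × 0.9980 = 1.12447293
Real growth factor = 1.40530243 / 1.12447293 = 1.24974324
Annualized real rate = 1.24974324^(1/4) − 1 = 5.7317% → 5.73%.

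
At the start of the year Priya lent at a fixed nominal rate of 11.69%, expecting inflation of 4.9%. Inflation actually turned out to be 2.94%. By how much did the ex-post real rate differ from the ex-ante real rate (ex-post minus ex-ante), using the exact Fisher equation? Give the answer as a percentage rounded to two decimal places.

Ex-ante: (1 + 0.1169)/(1 + 0.0490) − 1 = 6.4728%
Ex-post: (1 + 0.1169)/(1 + 0.0294) − 1 = 8.5001%
Difference (ex-post − ex-ante) = 2.0273% → 2.03%.

2.03%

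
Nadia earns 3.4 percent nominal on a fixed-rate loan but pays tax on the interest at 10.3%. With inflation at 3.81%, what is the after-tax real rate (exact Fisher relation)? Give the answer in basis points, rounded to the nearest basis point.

After-tax nominal return = 3.4% × (1 − 0.103) = 3.0498%.
1 + r = 1.030498 / 1.03810 = 0.992677
After-tax real rate = 0.992677 − 1 → -73 basis points.

-73 basis points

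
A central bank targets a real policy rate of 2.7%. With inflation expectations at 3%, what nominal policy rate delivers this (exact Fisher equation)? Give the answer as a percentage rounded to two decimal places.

5.78%

(1 + i) = (1 + r)(1 + π) = 1.02700 × 1.03000 = 1.05781
i = 1.05781 − 1, so the required nominal rate is 5.78%.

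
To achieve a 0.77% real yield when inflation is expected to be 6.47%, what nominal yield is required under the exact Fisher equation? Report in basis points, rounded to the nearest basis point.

(1 + i) = (1 + r)(1 + π) = 1.00770 × 1.06470 = 1.07289819
i = 1.07289819 − 1, so the required nominal rate is 729 basis points.

729 basis points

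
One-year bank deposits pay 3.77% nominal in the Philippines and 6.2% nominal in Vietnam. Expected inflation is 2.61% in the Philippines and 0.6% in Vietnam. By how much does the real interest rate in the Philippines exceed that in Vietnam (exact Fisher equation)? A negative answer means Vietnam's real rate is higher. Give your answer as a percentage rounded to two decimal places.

-4.44%

The Philippines: (1 + 0.0377)/(1 + 0.0261) − 1 = 1.1305%
Vietnam: (1 + 0.0620)/(1 + 0.0060) − 1 = 5.5666%
Differential = 1.1305% − 5.5666% = -4.4361% → -4.44%.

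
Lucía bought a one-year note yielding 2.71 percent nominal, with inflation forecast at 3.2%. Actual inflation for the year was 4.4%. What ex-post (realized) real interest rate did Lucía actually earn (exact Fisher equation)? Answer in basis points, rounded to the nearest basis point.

Ex-post: (1 + 0.0271)/(1 + 0.0440) − 1 = -1.6188%
So the realized real rate is -162 basis points.

-162 basis points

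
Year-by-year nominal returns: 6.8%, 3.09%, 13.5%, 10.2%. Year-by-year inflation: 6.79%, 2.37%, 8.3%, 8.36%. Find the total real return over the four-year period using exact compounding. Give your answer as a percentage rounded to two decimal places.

7.34%

Nominal growth factor = 1.0680 × 1.0309 × 1.1350 × 1.1020 = 1.377099
Price-level growth factor = 1.0679 × 1.0237 × 1.0830 × 1.0836 = 1.282923
Real growth factor = 1.377099 / 1.282923 = 1.073407
Total real return = 1.073407 − 1 → 7.34%.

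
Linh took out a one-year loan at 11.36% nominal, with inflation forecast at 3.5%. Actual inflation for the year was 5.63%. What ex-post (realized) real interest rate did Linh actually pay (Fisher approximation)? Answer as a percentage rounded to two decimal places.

5.73%

Ex-post: 11.36% − 5.63% = 5.730%
So the realized real rate is 5.73%.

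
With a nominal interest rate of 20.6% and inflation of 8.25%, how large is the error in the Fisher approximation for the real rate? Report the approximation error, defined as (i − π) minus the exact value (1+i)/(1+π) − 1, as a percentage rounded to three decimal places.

Approximate: r ≈ 20.600% − 8.250% = 12.3500%
Exact: (1 + 0.2060)/(1 + 0.0825) − 1 = 11.4088%
Error = 12.3500% − 11.4088% = 0.9412% → 0.941%.

0.941%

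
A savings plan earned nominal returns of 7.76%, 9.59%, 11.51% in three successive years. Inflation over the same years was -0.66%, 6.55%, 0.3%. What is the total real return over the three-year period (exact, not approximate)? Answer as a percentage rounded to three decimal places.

Nominal growth factor = 1.0776 × 1.0959 × 1.1151 = 1.316868
Price-level growth factor = 0.9934 × 1.0655 × 1.0030 = 1.061643
Real growth factor = 1.316868 / 1.061643 = 1.240406
Total real return = 1.240406 − 1 → 24.041%.

24.041%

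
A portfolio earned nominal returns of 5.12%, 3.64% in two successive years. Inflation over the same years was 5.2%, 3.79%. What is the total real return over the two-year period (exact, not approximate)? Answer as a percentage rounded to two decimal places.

Nominal growth factor = 1.0512 × 1.0364 = 1.089464
Price-level growth factor = 1.0520 × 1.0379 = 1.091871
Real growth factor = 1.089464 / 1.091871 = 0.997795
Total real return = 0.997795 − 1 → -0.22%.

-0.22%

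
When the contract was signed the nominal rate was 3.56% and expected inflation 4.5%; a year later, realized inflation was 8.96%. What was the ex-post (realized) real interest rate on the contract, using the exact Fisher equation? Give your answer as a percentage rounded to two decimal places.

-4.96%

Ex-post: (1 + 0.0356)/(1 + 0.0896) − 1 = -4.9559%
So the realized real rate is -4.96%.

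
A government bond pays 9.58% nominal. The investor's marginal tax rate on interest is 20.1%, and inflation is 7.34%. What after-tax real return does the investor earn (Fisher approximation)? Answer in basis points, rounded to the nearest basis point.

After-tax nominal return = 9.58% × (1 − 0.201) = 7.65442%.
r ≈ 7.65442% − 7.34% → 31 basis points.

31 basis points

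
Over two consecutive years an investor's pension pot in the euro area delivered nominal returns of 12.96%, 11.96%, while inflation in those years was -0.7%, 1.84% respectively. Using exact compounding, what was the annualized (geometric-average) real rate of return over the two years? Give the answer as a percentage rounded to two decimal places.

Nominal growth factor = 1.1296 × 1.1196 = 1.26470016
Price-level growth factor = 0.9930 × 1.0184 = 1.01127120
Real growth factor = 1.26470016 / 1.01127120 = 1.25060435
Annualized real rate = 1.25060435^(1/2) − 1 = 11.8304% → 11.83%.

11.83%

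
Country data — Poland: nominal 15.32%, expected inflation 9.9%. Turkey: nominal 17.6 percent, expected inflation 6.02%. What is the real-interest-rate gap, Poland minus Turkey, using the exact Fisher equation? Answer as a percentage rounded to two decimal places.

Poland: (1 + 0.1532)/(1 + 0.0990) − 1 = 4.9318%
Turkey: (1 + 0.1760)/(1 + 0.0602) − 1 = 10.9225%
Differential = 4.9318% − 10.9225% = -5.9907% → -5.99%.

-5.99%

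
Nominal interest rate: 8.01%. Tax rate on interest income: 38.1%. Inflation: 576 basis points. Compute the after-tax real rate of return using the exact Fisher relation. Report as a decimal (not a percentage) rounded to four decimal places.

After-tax nominal return = 8.01% × (1 − 0.381) = 4.95819%.
1 + r = 1.0495819 / 1.05760 = 0.992419
After-tax real rate = 0.992419 − 1 → -0.0076.

-0.0076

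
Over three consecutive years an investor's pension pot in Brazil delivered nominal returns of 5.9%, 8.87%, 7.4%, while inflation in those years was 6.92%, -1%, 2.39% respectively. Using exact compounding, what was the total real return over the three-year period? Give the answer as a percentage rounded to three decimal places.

14.250%

Compound the nominal returns: 1.0590 × 1.0887 × 1.0740 = 1.238250.
Compound inflation: 1.0692 × 0.9900 × 1.0239 = 1.083806.
Deflate: 1.238250 / 1.083806 = 1.142501.
Total real return = 1.142501 − 1 → 14.250%.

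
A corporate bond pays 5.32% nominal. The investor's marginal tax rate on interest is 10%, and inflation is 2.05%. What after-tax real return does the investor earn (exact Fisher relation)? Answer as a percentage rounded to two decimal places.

2.68%

After-tax nominal return = 5.32% × (1 − 0.1) = 4.7880%.
1 + r = 1.04788 / 1.02050 = 1.026830
After-tax real rate = 1.026830 − 1 → 2.68%.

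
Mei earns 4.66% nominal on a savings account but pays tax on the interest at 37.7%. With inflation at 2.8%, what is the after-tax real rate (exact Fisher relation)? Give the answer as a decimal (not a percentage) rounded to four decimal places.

0.0010

After-tax nominal return = 4.66% × (1 − 0.377) = 2.90318%.
1 + r = 1.0290318 / 1.02800 = 1.001004
After-tax real rate = 1.001004 − 1 → 0.0010.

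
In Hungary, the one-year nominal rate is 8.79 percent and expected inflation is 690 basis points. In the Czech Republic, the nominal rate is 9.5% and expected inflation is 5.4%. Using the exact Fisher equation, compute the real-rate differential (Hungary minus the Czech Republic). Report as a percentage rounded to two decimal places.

-2.12%

Hungary: (1 + 0.0879)/(1 + 0.0690) − 1 = 1.7680%
The Czech Republic: (1 + 0.0950)/(1 + 0.0540) − 1 = 3.8899%
Differential = 1.7680% − 3.8899% = -2.1219% → -2.12%.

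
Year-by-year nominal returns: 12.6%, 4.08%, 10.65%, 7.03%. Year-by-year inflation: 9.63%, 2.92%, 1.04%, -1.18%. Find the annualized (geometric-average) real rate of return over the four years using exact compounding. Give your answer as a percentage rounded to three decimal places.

Nominal growth factor = 1.1260 × 1.0408 × 1.1065 × 1.0703 = 1.387914196
Price-level growth factor = 1.0963 × 1.0292 × 1.0104 × 0.9882 = 1.126593857
Real growth factor = 1.387914196 / 1.126593857 = 1.231956119
Annualized real rate = 1.231956119^(1/4) − 1 = 5.35346% → 5.353%.

5.353%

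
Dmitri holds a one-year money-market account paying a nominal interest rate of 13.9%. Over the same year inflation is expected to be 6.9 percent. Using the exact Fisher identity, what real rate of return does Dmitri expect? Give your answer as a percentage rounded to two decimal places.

1 + r = 1.13900 / 1.06900 = 1.065482
r = 1.065482 − 1 = 6.5482%, i.e. 6.55%.

6.55%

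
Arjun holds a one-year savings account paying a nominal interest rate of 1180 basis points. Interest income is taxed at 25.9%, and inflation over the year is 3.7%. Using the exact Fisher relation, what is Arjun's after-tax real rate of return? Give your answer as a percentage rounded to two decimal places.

After-tax nominal return = 11.8% × (1 − 0.259) = 8.7438%.
1 + r = 1.087438 / 1.03700 = 1.048638
After-tax real rate = 1.048638 − 1 → 4.86%.

4.86%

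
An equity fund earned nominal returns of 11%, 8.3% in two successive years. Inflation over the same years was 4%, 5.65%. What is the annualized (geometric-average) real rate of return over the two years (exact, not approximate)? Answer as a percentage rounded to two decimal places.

Compound the nominal returns: 1.1100 × 1.0830 = 1.20213000.
Compound inflation: 1.0400 × 1.0565 = 1.09876000.
Deflate: 1.20213000 / 1.09876000 = 1.09407878.
Annualized real rate = 1.09407878^(1/2) − 1 = 4.5982% → 4.60%.

4.60%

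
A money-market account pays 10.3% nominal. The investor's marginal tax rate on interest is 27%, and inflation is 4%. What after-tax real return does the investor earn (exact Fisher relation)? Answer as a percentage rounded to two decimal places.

After-tax nominal return = 10.3% × (1 − 0.27) = 7.5190%.
1 + r = 1.07519 / 1.04000 = 1.033837
After-tax real rate = 1.033837 − 1 → 3.38%.

3.38%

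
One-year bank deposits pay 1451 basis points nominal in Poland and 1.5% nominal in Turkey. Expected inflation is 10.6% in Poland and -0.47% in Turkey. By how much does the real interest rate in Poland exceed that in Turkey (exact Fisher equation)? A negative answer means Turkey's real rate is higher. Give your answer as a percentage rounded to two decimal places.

1.56%

Poland: (1 + 0.1451)/(1 + 0.1060) − 1 = 3.5353%
Turkey: (1 + 0.0150)/(1 − 0.0047) − 1 = 1.9793%
Differential = 3.5353% − 1.9793% = 1.5560% → 1.56%.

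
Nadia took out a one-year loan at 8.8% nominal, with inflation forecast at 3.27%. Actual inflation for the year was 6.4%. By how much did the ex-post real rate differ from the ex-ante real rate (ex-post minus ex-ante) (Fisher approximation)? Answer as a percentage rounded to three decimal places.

-3.130%

Ex-ante: 8.8% − 3.27% = 5.530%
Ex-post: 8.8% − 6.4% = 2.400%
Difference (ex-post − ex-ante) = -3.1300% → -3.130%.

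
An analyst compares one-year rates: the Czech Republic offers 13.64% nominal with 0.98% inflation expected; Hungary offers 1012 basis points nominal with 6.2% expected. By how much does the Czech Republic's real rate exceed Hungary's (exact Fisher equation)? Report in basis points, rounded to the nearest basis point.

The Czech Republic: (1 + 0.1364)/(1 + 0.0098) − 1 = 12.5371%
Hungary: (1 + 0.1012)/(1 + 0.0620) − 1 = 3.6911%
Differential = 12.5371% − 3.6911% = 8.8460% → 885 basis points.

885 basis points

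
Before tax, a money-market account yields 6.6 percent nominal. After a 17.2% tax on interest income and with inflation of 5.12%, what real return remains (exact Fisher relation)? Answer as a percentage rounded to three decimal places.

0.328%

After-tax nominal return = 6.6% × (1 − 0.172) = 5.4648%.
1 + r = 1.054648 / 1.05120 = 1.003280
After-tax real rate = 1.003280 − 1 → 0.328%.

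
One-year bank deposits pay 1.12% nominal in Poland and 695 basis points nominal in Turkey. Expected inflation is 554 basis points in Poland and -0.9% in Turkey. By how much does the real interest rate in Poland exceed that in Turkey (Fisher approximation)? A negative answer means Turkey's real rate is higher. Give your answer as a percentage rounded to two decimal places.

Poland: 1.12% − 5.54% = -4.420%
Turkey: 6.95% − (-0.9%) = 7.850%
Differential = -12.270% → -12.27%.

-12.27%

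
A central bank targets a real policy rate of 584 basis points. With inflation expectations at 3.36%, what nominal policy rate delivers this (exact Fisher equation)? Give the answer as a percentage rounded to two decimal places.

9.40%

(1 + i) = (1 + r)(1 + π) = 1.05840 × 1.03360 = 1.09396224
i = 1.09396224 − 1, so the required nominal rate is 9.40%.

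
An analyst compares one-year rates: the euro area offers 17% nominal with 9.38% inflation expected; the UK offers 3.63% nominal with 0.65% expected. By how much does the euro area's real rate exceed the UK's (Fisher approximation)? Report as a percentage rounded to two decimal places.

4.64%

The euro area: 17% − 9.38% = 7.620%
The UK: 3.63% − 0.65% = 2.980%
Differential = 4.640% → 4.64%.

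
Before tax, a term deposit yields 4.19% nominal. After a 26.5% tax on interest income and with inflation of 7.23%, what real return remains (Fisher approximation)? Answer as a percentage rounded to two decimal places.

After-tax nominal return = 4.19% × (1 − 0.265) = 3.07965%.
r ≈ 3.07965% − 7.23% → -4.15%.

-4.15%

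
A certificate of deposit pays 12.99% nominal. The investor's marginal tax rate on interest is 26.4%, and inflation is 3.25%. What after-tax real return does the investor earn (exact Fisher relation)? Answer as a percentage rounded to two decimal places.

After-tax nominal return = 12.99% × (1 − 0.264) = 9.56064%.
1 + r = 1.0956064 / 1.03250 = 1.061120
After-tax real rate = 1.061120 − 1 → 6.11%.

6.11%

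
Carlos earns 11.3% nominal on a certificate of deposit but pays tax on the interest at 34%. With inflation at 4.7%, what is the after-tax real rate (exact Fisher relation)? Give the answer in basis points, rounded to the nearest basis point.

After-tax nominal return = 11.3% × (1 − 0.34) = 7.4580%.
1 + r = 1.07458 / 1.04700 = 1.026342
After-tax real rate = 1.026342 − 1 → 263 basis points.

263 basis points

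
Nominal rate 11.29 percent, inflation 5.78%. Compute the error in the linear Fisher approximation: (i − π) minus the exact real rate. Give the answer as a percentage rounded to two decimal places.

Approximate: r ≈ 11.290% − 5.780% = 5.5100%
Exact: (1 + 0.1129)/(1 + 0.0578) − 1 = 5.2089%
Error = 5.5100% − 5.2089% = 0.3011% → 0.30%.

0.30%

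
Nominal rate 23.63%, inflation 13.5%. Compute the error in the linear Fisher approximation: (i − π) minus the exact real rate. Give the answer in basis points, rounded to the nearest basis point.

Approximate: r ≈ 23.630% − 13.500% = 10.1300%
Exact: (1 + 0.2363)/(1 + 0.1350) − 1 = 8.9251%
Error = 10.1300% − 8.9251% = 1.2049% → 120 basis points.

120 basis points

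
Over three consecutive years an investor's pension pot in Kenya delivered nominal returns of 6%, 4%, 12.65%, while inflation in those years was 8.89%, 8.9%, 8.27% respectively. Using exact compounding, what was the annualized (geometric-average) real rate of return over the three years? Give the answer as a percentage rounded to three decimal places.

Compound the nominal returns: 1.0600 × 1.0400 × 1.1265 = 1.24185360.
Compound inflation: 1.0889 × 1.0890 × 1.0827 = 1.28387876.
Deflate: 1.24185360 / 1.28387876 = 0.96726703.
Annualized real rate = 0.96726703^(1/3) − 1 = -1.1032% → -1.103%.

-1.103%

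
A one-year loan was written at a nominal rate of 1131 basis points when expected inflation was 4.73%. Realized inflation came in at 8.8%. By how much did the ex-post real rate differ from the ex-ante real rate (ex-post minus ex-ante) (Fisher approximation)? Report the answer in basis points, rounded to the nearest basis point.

Ex-ante: 11.31% − 4.73% = 6.580%
Ex-post: 11.31% − 8.8% = 2.510%
Difference (ex-post − ex-ante) = -4.0700% → -407 basis points.

-407 basis points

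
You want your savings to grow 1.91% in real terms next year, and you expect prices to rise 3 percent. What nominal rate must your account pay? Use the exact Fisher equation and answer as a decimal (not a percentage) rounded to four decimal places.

0.0497

(1 + i) = (1 + r)(1 + π) = 1.01910 × 1.03000 = 1.049673
i = 1.049673 − 1, so the required nominal rate is 0.0497.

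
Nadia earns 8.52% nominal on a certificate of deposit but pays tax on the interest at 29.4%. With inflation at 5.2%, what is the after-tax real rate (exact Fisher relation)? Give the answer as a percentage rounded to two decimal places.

0.77%

After-tax nominal return = 8.52% × (1 − 0.294) = 6.01512%.
1 + r = 1.0601512 / 1.05200 = 1.007748
After-tax real rate = 1.007748 − 1 → 0.77%.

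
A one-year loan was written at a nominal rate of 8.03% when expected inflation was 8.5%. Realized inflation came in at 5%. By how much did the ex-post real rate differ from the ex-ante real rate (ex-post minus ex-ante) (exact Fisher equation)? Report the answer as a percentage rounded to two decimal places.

Ex-ante: (1 + 0.0803)/(1 + 0.0850) − 1 = -0.4332%
Ex-post: (1 + 0.0803)/(1 + 0.0500) − 1 = 2.8857%
Difference (ex-post − ex-ante) = 3.3189% → 3.32%.

3.32%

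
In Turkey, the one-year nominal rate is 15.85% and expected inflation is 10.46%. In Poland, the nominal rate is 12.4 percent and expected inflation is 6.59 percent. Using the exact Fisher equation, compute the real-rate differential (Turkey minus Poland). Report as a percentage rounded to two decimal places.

Turkey: (1 + 0.1585)/(1 + 0.1046) − 1 = 4.8796%
Poland: (1 + 0.1240)/(1 + 0.0659) − 1 = 5.4508%
Differential = 4.8796% − 5.4508% = -0.5712% → -0.57%.

-0.57%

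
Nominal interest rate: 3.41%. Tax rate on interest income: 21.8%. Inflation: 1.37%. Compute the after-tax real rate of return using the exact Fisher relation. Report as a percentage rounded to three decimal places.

1.279%

After-tax nominal return = 3.41% × (1 − 0.218) = 2.66662%.
1 + r = 1.0266662 / 1.01370 = 1.012791
After-tax real rate = 1.012791 − 1 → 1.279%.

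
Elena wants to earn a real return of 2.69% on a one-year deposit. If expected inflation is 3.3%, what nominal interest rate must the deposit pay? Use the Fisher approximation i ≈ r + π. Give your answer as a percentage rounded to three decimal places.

5.990%

i ≈ r + π = 2.69% + 3.3% = 5.990%.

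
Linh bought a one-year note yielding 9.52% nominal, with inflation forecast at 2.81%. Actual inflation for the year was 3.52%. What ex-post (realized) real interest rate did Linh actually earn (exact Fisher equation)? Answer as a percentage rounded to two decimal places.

Ex-post: (1 + 0.0952)/(1 + 0.0352) − 1 = 5.7960%
So the realized real rate is 5.80%.

5.80%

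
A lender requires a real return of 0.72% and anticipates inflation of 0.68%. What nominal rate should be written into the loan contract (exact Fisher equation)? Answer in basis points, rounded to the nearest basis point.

(1 + i) = (1 + r)(1 + π) = 1.00720 × 1.00680 = 1.01404896
i = 1.01404896 − 1, so the required nominal rate is 140 basis points.

140 basis points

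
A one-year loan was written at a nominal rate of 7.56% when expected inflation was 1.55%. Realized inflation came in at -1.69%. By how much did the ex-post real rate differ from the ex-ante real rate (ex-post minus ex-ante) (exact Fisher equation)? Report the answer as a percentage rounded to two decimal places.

3.49%

Ex-ante: (1 + 0.0756)/(1 + 0.0155) − 1 = 5.9183%
Ex-post: (1 + 0.0756)/(1 − 0.0169) − 1 = 9.4090%
Difference (ex-post − ex-ante) = 3.4907% → 3.49%.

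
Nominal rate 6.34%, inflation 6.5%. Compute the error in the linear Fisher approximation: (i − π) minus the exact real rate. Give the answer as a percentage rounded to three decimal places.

Approximate: r ≈ 6.340% − 6.500% = -0.1600%
Exact: (1 + 0.0634)/(1 + 0.0650) − 1 = -0.1502%
Error = -0.1600% − (-0.1502%) = -0.0098% → -0.010%.

-0.010%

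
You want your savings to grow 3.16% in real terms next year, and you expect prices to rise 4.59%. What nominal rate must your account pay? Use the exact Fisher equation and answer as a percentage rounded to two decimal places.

7.90%

(1 + i) = (1 + r)(1 + π) = 1.03160 × 1.04590 = 1.07895044
i = 1.07895044 − 1, so the required nominal rate is 7.90%.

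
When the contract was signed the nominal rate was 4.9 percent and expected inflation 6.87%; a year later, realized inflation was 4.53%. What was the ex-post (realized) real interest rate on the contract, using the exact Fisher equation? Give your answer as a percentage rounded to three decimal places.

0.354%

Ex-post: (1 + 0.0490)/(1 + 0.0453) − 1 = 0.3540%
So the realized real rate is 0.354%.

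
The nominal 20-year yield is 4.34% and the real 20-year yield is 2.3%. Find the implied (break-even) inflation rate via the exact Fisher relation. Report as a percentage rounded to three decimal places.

1.994%

(1 + π) = (1 + i)/(1 + r) = 1.04340 / 1.02300 = 1.019941
Break-even inflation = 1.019941 − 1 → 1.994%.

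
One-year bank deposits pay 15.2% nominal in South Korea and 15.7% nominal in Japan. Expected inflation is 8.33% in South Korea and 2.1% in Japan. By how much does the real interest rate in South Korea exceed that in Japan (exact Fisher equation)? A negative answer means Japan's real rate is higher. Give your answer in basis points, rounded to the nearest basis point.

-698 basis points

South Korea: (1 + 0.1520)/(1 + 0.0833) − 1 = 6.3417%
Japan: (1 + 0.1570)/(1 + 0.0210) − 1 = 13.3203%
Differential = 6.3417% − 13.3203% = -6.9785% → -698 basis points.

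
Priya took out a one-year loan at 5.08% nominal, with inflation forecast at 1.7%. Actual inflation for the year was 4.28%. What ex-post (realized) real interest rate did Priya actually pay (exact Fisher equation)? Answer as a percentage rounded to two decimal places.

0.77%

Ex-post: (1 + 0.0508)/(1 + 0.0428) − 1 = 0.7672%
So the realized real rate is 0.77%.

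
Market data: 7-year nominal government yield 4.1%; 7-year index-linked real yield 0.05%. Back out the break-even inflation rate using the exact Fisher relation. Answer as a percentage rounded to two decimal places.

(1 + π) = (1 + i)/(1 + r) = 1.04100 / 1.00050 = 1.040480
Break-even inflation = 1.040480 − 1 → 4.05%.

4.05%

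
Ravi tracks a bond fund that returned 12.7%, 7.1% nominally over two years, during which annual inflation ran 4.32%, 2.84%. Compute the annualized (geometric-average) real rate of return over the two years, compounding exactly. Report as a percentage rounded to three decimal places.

Compound the nominal returns: 1.1270 × 1.0710 = 1.20701700.
Compound inflation: 1.0432 × 1.0284 = 1.07282688.
Deflate: 1.20701700 / 1.07282688 = 1.12508087.
Annualized real rate = 1.12508087^(1/2) − 1 = 6.0698% → 6.070%.

6.070%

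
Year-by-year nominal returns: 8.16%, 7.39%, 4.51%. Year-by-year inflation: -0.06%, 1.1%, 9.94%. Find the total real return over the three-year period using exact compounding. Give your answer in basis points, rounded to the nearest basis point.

928 basis points

Compound the nominal returns: 1.0816 × 1.0739 × 1.0451 = 1.213915.
Compound inflation: 0.9994 × 1.0110 × 1.0994 = 1.110827.
Deflate: 1.213915 / 1.110827 = 1.092804.
Total real return = 1.092804 − 1 → 928 basis points.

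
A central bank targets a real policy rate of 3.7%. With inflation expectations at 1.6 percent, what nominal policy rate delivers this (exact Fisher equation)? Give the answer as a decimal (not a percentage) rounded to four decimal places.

0.0536

(1 + i) = (1 + r)(1 + π) = 1.03700 × 1.01600 = 1.053592
i = 1.053592 − 1, so the required nominal rate is 0.0536.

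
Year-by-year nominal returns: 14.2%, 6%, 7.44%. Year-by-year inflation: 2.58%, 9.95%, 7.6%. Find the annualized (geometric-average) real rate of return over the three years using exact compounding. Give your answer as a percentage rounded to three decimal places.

2.335%

Nominal growth factor = 1.1420 × 1.0600 × 1.0744 = 1.30058269
Price-level growth factor = 1.0258 × 1.0995 × 1.0760 = 1.21358500
Real growth factor = 1.30058269 / 1.21358500 = 1.07168652
Annualized real rate = 1.07168652^(1/3) − 1 = 2.3346% → 2.335%.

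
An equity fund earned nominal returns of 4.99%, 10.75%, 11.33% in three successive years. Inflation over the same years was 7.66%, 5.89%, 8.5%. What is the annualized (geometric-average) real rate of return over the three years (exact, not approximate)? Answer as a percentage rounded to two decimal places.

Compound the nominal returns: 1.0499 × 1.1075 × 1.1133 = 1.29450544.
Compound inflation: 1.0766 × 1.0589 × 1.0850 = 1.23691274.
Deflate: 1.29450544 / 1.23691274 = 1.04656165.
Annualized real rate = 1.04656165^(1/3) − 1 = 1.5286% → 1.53%.

1.53%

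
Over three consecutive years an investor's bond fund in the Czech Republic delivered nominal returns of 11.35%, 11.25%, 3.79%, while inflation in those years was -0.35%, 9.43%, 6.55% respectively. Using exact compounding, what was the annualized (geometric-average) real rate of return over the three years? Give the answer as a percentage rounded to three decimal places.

3.433%

Nominal growth factor = 1.1135 × 1.1125 × 1.0379 = 1.28571809
Price-level growth factor = 0.9965 × 1.0943 × 1.0655 = 1.16189573
Real growth factor = 1.28571809 / 1.16189573 = 1.10656925
Annualized real rate = 1.10656925^(1/3) − 1 = 3.4331% → 3.433%.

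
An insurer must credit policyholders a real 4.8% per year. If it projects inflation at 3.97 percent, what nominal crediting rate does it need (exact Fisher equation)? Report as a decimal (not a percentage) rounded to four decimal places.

0.0896

(1 + i) = (1 + r)(1 + π) = 1.04800 × 1.03970 = 1.0896056
i = 1.0896056 − 1, so the required nominal rate is 0.0896.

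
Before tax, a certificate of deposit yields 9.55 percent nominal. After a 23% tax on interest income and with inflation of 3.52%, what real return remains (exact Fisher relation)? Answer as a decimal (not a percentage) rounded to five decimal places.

After-tax nominal return = 9.55% × (1 − 0.23) = 7.3535%.
1 + r = 1.073535 / 1.03520 = 1.037031
After-tax real rate = 1.037031 − 1 → 0.03703.

0.03703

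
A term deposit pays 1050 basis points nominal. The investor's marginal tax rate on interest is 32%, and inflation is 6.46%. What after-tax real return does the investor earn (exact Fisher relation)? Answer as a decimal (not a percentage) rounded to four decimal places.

0.0064

After-tax nominal return = 10.5% × (1 − 0.32) = 7.1400%.
1 + r = 1.07140 / 1.06460 = 1.006387
After-tax real rate = 1.006387 − 1 → 0.0064.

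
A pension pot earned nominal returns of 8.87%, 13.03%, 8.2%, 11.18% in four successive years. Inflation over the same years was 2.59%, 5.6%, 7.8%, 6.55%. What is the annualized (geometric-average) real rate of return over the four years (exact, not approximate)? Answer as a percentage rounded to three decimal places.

4.437%

Compound the nominal returns: 1.0887 × 1.1303 × 1.0820 × 1.1118 = 1.48032093.
Compound inflation: 1.0259 × 1.0560 × 1.0780 × 1.0655 = 1.24434602.
Deflate: 1.48032093 / 1.24434602 = 1.18963770.
Annualized real rate = 1.18963770^(1/4) − 1 = 4.4368% → 4.437%.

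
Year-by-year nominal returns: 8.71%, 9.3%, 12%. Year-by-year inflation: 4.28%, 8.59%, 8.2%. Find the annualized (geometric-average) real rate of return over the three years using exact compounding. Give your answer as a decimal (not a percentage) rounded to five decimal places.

Nominal growth factor = 1.0871 × 1.0930 × 1.1200 = 1.33078434
Price-level growth factor = 1.0428 × 1.0859 × 1.0820 = 1.22523139
Real growth factor = 1.33078434 / 1.22523139 = 1.08614939
Annualized real rate = 1.08614939^(1/3) − 1 = 2.7929% → 0.02793.

0.02793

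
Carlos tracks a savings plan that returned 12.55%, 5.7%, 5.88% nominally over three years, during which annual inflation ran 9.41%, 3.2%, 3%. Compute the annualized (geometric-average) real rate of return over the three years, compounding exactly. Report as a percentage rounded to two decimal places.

2.70%

Compound the nominal returns: 1.1255 × 1.0570 × 1.0588 = 1.25960513.
Compound inflation: 1.0941 × 1.0320 × 1.0300 = 1.16298454.
Deflate: 1.25960513 / 1.16298454 = 1.08307986.
Annualized real rate = 1.08307986^(1/3) − 1 = 2.6960% → 2.70%.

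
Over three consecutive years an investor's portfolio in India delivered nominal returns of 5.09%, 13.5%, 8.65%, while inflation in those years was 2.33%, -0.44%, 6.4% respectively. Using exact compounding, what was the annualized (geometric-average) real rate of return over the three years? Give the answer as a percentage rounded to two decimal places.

6.13%

Compound the nominal returns: 1.0509 × 1.1350 × 1.0865 = 1.29594623.
Compound inflation: 1.0233 × 0.9956 × 1.0640 = 1.08400052.
Deflate: 1.29594623 / 1.08400052 = 1.19552178.
Annualized real rate = 1.19552178^(1/3) − 1 = 6.1335% → 6.13%.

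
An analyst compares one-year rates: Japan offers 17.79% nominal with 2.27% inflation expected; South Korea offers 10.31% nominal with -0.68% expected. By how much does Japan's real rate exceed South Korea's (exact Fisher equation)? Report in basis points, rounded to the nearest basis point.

Japan: (1 + 0.1779)/(1 + 0.0227) − 1 = 15.1755%
South Korea: (1 + 0.1031)/(1 − 0.0068) − 1 = 11.0652%
Differential = 15.1755% − 11.0652% = 4.1103% → 411 basis points.

411 basis points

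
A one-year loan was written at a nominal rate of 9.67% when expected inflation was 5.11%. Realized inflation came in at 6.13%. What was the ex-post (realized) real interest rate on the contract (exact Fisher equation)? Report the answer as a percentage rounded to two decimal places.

3.34%

Ex-post: (1 + 0.0967)/(1 + 0.0613) − 1 = 3.3355%
So the realized real rate is 3.34%.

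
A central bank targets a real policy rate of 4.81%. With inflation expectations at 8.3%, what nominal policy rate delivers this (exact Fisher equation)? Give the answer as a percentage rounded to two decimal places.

13.51%

(1 + i) = (1 + r)(1 + π) = 1.04810 × 1.08300 = 1.1350923
i = 1.1350923 − 1, so the required nominal rate is 13.51%.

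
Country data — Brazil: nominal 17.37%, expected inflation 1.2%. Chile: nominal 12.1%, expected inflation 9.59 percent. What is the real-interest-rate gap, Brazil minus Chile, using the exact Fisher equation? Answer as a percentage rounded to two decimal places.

13.69%

Brazil: (1 + 0.1737)/(1 + 0.0120) − 1 = 15.9783%
Chile: (1 + 0.1210)/(1 + 0.0959) − 1 = 2.2904%
Differential = 15.9783% − 2.2904% = 13.6879% → 13.69%.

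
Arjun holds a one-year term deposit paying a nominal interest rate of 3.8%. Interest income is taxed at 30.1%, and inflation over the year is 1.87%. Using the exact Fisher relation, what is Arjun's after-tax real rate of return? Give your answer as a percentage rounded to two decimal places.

0.77%

After-tax nominal return = 3.8% × (1 − 0.301) = 2.6562%.
1 + r = 1.026562 / 1.01870 = 1.007718
After-tax real rate = 1.007718 − 1 → 0.77%.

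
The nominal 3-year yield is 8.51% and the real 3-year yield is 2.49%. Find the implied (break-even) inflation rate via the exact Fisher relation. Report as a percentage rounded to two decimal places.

(1 + π) = (1 + i)/(1 + r) = 1.08510 / 1.02490 = 1.058737
Break-even inflation = 1.058737 − 1 → 5.87%.

5.87%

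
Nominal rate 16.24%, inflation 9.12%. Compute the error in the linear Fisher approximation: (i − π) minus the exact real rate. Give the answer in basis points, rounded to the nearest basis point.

Approximate: r ≈ 16.240% − 9.120% = 7.1200%
Exact: (1 + 0.1624)/(1 + 0.0912) − 1 = 6.5249%
Error = 7.1200% − 6.5249% = 0.5951% → 60 basis points.

60 basis points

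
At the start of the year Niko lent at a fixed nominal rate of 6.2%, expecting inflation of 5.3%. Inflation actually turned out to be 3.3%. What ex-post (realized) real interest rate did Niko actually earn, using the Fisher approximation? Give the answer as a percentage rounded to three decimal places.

2.900%

Ex-post: 6.2% − 3.3% = 2.900%
So the realized real rate is 2.900%.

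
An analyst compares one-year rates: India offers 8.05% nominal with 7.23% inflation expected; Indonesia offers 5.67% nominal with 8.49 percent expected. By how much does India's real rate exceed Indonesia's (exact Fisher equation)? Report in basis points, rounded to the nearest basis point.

336 basis points

India: (1 + 0.0805)/(1 + 0.0723) − 1 = 0.7647%
Indonesia: (1 + 0.0567)/(1 + 0.0849) − 1 = -2.5993%
Differential = 0.7647% − (-2.5993%) = 3.3640% → 336 basis points.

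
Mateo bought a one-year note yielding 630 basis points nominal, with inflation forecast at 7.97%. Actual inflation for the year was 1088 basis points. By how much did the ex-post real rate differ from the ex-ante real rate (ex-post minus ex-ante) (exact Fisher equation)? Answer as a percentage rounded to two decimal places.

Ex-ante: (1 + 0.0630)/(1 + 0.0797) − 1 = -1.5467%
Ex-post: (1 + 0.0630)/(1 + 0.1088) − 1 = -4.1306%
Difference (ex-post − ex-ante) = -2.5839% → -2.58%.

-2.58%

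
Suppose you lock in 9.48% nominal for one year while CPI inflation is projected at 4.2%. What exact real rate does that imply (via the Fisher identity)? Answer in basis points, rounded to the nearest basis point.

507 basis points

By the Fisher identity, 1 + r = (1 + i)/(1 + π).
1 + r = 1.09480 / 1.04200 = 1.050672
r = 1.050672 − 1 = 5.0672%, i.e. 507 basis points.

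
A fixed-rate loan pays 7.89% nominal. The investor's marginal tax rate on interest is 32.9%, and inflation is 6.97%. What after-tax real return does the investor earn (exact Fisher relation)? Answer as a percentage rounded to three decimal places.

-1.567%

After-tax nominal return = 7.89% × (1 − 0.329) = 5.29419%.
1 + r = 1.0529419 / 1.06970 = 0.984334
After-tax real rate = 0.984334 − 1 → -1.567%.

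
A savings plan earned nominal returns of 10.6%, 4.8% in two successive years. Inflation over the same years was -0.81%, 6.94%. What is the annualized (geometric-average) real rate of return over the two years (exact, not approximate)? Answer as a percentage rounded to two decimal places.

Nominal growth factor = 1.1060 × 1.0480 = 1.15908800
Price-level growth factor = 0.9919 × 1.0694 = 1.06073786
Real growth factor = 1.15908800 / 1.06073786 = 1.09271861
Annualized real rate = 1.09271861^(1/2) − 1 = 4.5332% → 4.53%.

4.53%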